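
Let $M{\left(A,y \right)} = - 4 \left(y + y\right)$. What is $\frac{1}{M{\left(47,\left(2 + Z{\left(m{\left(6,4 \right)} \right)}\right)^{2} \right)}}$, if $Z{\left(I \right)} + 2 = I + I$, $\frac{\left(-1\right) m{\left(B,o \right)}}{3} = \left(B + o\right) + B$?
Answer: $- \frac{1}{73728} \approx -1.3563 \cdot 10^{-5}$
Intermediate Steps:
$m{\left(B,o \right)} = - 6 B - 3 o$ ($m{\left(B,o \right)} = - 3 \left(\left(B + o\right) + B\right) = - 3 \left(o + 2 B\right) = - 6 B - 3 o$)
$Z{\left(I \right)} = -2 + 2 I$ ($Z{\left(I \right)} = -2 + \left(I + I\right) = -2 + 2 I$)
$M{\left(A,y \right)} = - 8 y$ ($M{\left(A,y \right)} = - 4 \cdot 2 y = - 8 y$)
$\frac{1}{M{\left(47,\left(2 + Z{\left(m{\left(6,4 \right)} \right)}\right)^{2} \right)}} = \frac{1}{\left(-8\right) \left(2 + \left(-2 + 2 \left(\left(-6\right) 6 - 12\right)\right)\right)^{2}} = \frac{1}{\left(-8\right) \left(2 + \left(-2 + 2 \left(-36 - 12\right)\right)\right)^{2}} = \frac{1}{\left(-8\right) \left(2 + \left(-2 + 2 \left(-48\right)\right)\right)^{2}} = \frac{1}{\left(-8\right) \left(2 - 98\right)^{2}} = \frac{1}{\left(-8\right) \left(-96\right)^{2}} = \frac{1}{\left(-8\right) 9216} = \frac{1}{-73728} = - \frac{1}{73728}$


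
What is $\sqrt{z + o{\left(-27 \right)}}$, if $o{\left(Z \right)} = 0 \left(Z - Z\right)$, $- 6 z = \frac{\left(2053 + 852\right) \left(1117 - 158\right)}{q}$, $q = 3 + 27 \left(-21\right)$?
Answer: $\frac{7 \sqrt{5344370}}{564} \approx 28.692$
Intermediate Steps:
$q = -564$ ($q = 3 - 567 = -564$)
$z = \frac{2785895}{3384}$ ($z = - \frac{\left(2053 + 852\right) \left(1117 - 158\right) \frac{1}{-564}}{6} = - \frac{2905 \cdot 959 \left(- \frac{1}{564}\right)}{6} = - \frac{2785895 \left(- \frac{1}{564}\right)}{6} = \left(- \frac{1}{6}\right) \left(- \frac{2785895}{564}\right) = \frac{2785895}{3384} \approx 823.25$)
$o{\left(Z \right)} = 0$ ($o{\left(Z \right)} = 0 \cdot 0 = 0$)
$\sqrt{z + o{\left(-27 \right)}} = \sqrt{\frac{2785895}{3384} + 0} = \sqrt{\frac{2785895}{3384}} = \frac{7 \sqrt{5344370}}{564}$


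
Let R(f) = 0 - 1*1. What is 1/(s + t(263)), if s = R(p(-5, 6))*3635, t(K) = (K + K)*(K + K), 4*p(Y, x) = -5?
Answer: 1/273041 ≈ 3.6625e-6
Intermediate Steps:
p(Y, x) = -5/4 (p(Y, x) = (1/4)*(-5) = -5/4)
t(K) = 4*K**2 (t(K) = (2*K)*(2*K) = 4*K**2)
R(f) = -1 (R(f) = 0 - 1 = -1)
s = -3635 (s = -1*3635 = -3635)
1/(s + t(263)) = 1/(-3635 + 4*263**2) = 1/(-3635 + 4*69169) = 1/(-3635 + 276676) = 1/273041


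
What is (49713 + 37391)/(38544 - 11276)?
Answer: 21776/6817 ≈ 3.1944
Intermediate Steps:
(49713 + 37391)/(38544 - 11276) = 87104/27268 = 87104*(1/27268) = 21776/6817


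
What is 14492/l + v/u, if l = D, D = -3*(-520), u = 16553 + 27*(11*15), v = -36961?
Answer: 2372969/315120 ≈ 7.5304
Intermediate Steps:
u = 21008 (u = 16553 + 27*165 = 16553 + 4455 = 21008)
D = 1560
l = 1560
14492/l + v/u = 14492/1560 - 36961/21008 = 14492*(1/1560) - 36961*1/21008 = 3623/390 - 36961/21008 = 2372969/315120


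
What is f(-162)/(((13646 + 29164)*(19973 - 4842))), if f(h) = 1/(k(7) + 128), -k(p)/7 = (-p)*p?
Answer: 1/305094069810 ≈ 3.2777e-12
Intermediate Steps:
k(p) = 7*p² (k(p) = -7*(-p)*p = -(-7)*p² = 7*p²)
f(h) = 1/471 (f(h) = 1/(7*7² + 128) = 1/(7*49 + 128) = 1/(343 + 128) = 1/471)
f(-162)/(((13646 + 29164)*(19973 - 4842))) = 1/(471*(((13646 + 29164)*(19973 - 4842)))) = 1/(471*((42810*15131))) = (1/471)/647758110 = (1/471)*(1/647758110) = 1/305094069810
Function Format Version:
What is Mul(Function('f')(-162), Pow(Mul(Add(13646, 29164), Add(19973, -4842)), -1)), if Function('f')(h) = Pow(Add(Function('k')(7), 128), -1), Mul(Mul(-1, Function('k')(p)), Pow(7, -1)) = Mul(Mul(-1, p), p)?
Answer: Rational(1, 305094069810) ≈ 3.2777e-12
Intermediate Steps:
Function('k')(p) = Mul(7, Pow(p, 2)) (Function('k')(p) = Mul(-7, Mul(Mul(-1, p), p)) = Mul(-7, Mul(-1, Pow(p, 2))) = Mul(7, Pow(p, 2)))
Function('f')(h) = Rational(1, 471) (Function('f')(h) = Pow(Add(Mul(7, Pow(7, 2)), 128), -1) = Pow(Add(Mul(7, 49), 128), -1) = Pow(Add(343, 128), -1) = Pow(471, -1) = Rational(1, 471))
Mul(Function('f')(-162), Pow(Mul(Add(13646, 29164), Add(19973, -4842)), -1)) = Mul(Rational(1, 471), Pow(Mul(Add(13646, 29164), Add(19973, -4842)), -1)) = Mul(Rational(1, 471), Pow(Mul(42810, 15131), -1)) = Mul(Rational(1, 471), Pow(647758110, -1)) = Mul(Rational(1, 471), Rational(1, 647758110)) = Rational(1, 305094069810)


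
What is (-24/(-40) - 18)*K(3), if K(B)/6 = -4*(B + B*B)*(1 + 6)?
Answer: 175392/5 ≈ 35078.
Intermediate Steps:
K(B) = -168*B - 168*B**2 (K(B) = 6*(-4*(B + B*B)*(1 + 6)) = 6*(-4*(B + B**2)*7) = 6*(-4*(7*B + 7*B**2)) = 6*(-(28*B + 28*B**2)) = 6*(-28*B - 28*B**2) = -168*B - 168*B**2)
(-24/(-40) - 18)*K(3) = (-24/(-40) - 18)*(-168*3*(1 + 3)) = (-24*(-1/40) - 18)*(-168*3*4) = (3/5 - 18)*(-2016) = -87/5*(-2016) = 175392/5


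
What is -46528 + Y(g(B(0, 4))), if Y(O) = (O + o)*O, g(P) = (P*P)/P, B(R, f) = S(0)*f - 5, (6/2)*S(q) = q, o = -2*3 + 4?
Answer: -46493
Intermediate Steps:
o = -2 (o = -6 + 4 = -2)
S(q) = q/3
B(R, f) = -5 (B(R, f) = ((⅓)*0)*f - 5 = 0*f - 5 = 0 - 5 = -5)
g(P) = P (g(P) = P²/P = P)
Y(O) = O*(-2 + O) (Y(O) = (O - 2)*O = (-2 + O)*O = O*(-2 + O))
-46528 + Y(g(B(0, 4))) = -46528 - 5*(-2 - 5) = -46528 - 5*(-7) = -46528 + 35 = -46493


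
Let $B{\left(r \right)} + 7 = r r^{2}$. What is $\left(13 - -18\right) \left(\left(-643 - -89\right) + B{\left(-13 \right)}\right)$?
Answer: $-85498$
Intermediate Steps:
$B{\left(r \right)} = -7 + r^{3}$ ($B{\left(r \right)} = -7 + r r^{2} = -7 + r^{3}$)
$\left(13 - -18\right) \left(\left(-643 - -89\right) + B{\left(-13 \right)}\right) = \left(13 - -18\right) \left(\left(-643 - -89\right) + \left(-7 + \left(-13\right)^{3}\right)\right) = \left(13 + 18\right) \left(\left(-643 + 89\right) - 2204\right) = 31 \left(-554 - 2204\right) = 31 \left(-2758\right) = -85498$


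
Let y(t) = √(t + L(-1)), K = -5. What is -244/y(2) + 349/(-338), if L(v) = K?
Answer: -349/338 + 244*I*√3/3 ≈ -1.0325 + 140.87*I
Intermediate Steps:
L(v) = -5
y(t) = √(-5 + t) (y(t) = √(t - 5) = √(-5 + t))
-244/y(2) + 349/(-338) = -244/√(-5 + 2) + 349/(-338) = -244*(-I*√3/3) + 349*(-1/338) = -244*(-I*√3/3) - 349/338 = -(-244)*I*√3/3 - 349/338 = 244*I*√3/3 - 349/338 = -349/338 + 244*I*√3/3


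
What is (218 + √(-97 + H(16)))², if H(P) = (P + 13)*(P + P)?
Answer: (218 + √831)² ≈ 60924.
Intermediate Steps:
H(P) = 2*P*(13 + P) (H(P) = (13 + P)*(2*P) = 2*P*(13 + P))
(218 + √(-97 + H(16)))² = (218 + √(-97 + 2*16*(13 + 16)))² = (218 + √(-97 + 2*16*29))² = (218 + √(-97 + 928))² = (218 + √831)²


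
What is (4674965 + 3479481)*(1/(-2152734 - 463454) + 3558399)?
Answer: 37956665996085998453/1308094 ≈ 2.9017e+13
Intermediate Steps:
(4674965 + 3479481)*(1/(-2152734 - 463454) + 3558399) = 8154446*(1/(-2616188) + 3558399) = 8154446*(-1/2616188 + 3558399) = 8154446*(9309440763011/2616188) = 37956665996085998453/1308094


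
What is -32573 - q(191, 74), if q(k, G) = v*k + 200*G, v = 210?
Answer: -87483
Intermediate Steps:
q(k, G) = 200*G + 210*k (q(k, G) = 210*k + 200*G = 200*G + 210*k)
-32573 - q(191, 74) = -32573 - (200*74 + 210*191) = -32573 - (14800 + 40110) = -32573 - 1*54910 = -32573 - 54910 = -87483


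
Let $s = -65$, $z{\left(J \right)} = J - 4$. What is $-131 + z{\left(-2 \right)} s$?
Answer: $259$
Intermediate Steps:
$z{\left(J \right)} = -4 + J$ ($z{\left(J \right)} = J - 4 = -4 + J$)
$-131 + z{\left(-2 \right)} s = -131 + \left(-4 - 2\right) \left(-65\right) = -131 - -390 = -131 + 390 = 259$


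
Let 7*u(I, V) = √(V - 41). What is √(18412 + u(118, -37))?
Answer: √(902188 + 7*I*√78)/7 ≈ 135.69 + 0.0046491*I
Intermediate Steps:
u(I, V) = √(-41 + V)/7 (u(I, V) = √(V - 41)/7 = √(-41 + V)/7)
√(18412 + u(118, -37)) = √(18412 + √(-41 - 37)/7) = √(18412 + √(-78)/7) = √(18412 + (I*√78)/7) = √(18412 + I*√78/7)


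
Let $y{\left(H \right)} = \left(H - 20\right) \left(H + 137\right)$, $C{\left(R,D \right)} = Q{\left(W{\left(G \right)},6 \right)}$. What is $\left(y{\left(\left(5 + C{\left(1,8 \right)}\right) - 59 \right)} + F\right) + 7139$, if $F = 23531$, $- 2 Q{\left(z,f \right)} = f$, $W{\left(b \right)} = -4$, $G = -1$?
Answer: $24510$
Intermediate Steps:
$Q{\left(z,f \right)} = - \frac{f}{2}$
$C{\left(R,D \right)} = -3$ ($C{\left(R,D \right)} = \left(- \frac{1}{2}\right) 6 = -3$)
$y{\left(H \right)} = \left(-20 + H\right) \left(137 + H\right)$
$\left(y{\left(\left(5 + C{\left(1,8 \right)}\right) - 59 \right)} + F\right) + 7139 = \left(\left(-2740 + \left(\left(5 - 3\right) - 59\right)^{2} + 117 \left(\left(5 - 3\right) - 59\right)\right) + 23531\right) + 7139 = \left(\left(-2740 + \left(2 - 59\right)^{2} + 117 \left(2 - 59\right)\right) + 23531\right) + 7139 = \left(\left(-2740 + \left(-57\right)^{2} + 117 \left(-57\right)\right) + 23531\right) + 7139 = \left(\left(-2740 + 3249 - 6669\right) + 23531\right) + 7139 = \left(-6160 + 23531\right) + 7139 = 17371 + 7139 = 24510$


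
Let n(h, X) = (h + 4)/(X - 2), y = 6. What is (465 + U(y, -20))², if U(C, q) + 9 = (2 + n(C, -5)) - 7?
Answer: 9903609/49 ≈ 2.0211e+5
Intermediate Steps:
n(h, X) = (4 + h)/(-2 + X)
U(C, q) = -102/7 - C/7 (U(C, q) = -9 + ((2 + (4 + C)/(-2 - 5)) - 7) = -9 + ((2 + (4 + C)/(-7)) - 7) = -9 + ((2 - (4 + C)/7) - 7) = -9 + ((2 + (-4/7 - C/7)) - 7) = -9 + ((10/7 - C/7) - 7) = -9 + (-39/7 - C/7) = -102/7 - C/7)
(465 + U(y, -20))² = (465 + (-102/7 - ⅐*6))² = (465 + (-102/7 - 6/7))² = (465 - 108/7)² = (3147/7)² = 9903609/49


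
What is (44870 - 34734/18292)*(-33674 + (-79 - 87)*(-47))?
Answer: -5308464215208/4573 ≈ -1.1608e+9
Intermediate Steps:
(44870 - 34734/18292)*(-33674 + (-79 - 87)*(-47)) = (44870 - 34734*1/18292)*(-33674 - 166*(-47)) = (44870 - 17367/9146)*(-33674 + 7802) = (410363653/9146)*(-25872) = -5308464215208/4573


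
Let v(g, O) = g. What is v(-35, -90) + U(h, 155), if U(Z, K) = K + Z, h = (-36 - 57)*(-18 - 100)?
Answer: 11094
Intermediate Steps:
h = 10974 (h = -93*(-118) = 10974)
v(-35, -90) + U(h, 155) = -35 + (155 + 10974) = -35 + 11129 = 11094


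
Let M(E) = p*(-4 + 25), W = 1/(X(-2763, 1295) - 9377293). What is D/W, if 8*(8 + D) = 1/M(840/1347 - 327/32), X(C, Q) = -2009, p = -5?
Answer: 10506381457/140 ≈ 7.5046e+7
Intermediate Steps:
W = -1/9379302 (W = 1/(-2009 - 9377293) = 1/(-9379302) = -1/9379302 ≈ -1.0662e-7)
M(E) = -105 (M(E) = -5*(-4 + 25) = -5*21 = -105)
D = -6721/840 (D = -8 + (⅛)/(-105) = -8 + (⅛)*(-1/105) = -8 - 1/840 = -6721/840 ≈ -8.0012)
D/W = -6721/(840*(-1/9379302)) = -6721/840*(-9379302) = 10506381457/140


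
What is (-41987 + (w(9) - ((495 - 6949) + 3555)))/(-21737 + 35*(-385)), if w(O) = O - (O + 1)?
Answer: 39089/35212 ≈ 1.1101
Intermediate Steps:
w(O) = -1 (w(O) = O - (1 + O) = O + (-1 - O) = -1)
(-41987 + (w(9) - ((495 - 6949) + 3555)))/(-21737 + 35*(-385)) = (-41987 + (-1 - ((495 - 6949) + 3555)))/(-21737 + 35*(-385)) = (-41987 + (-1 - (-6454 + 3555)))/(-21737 - 13475) = (-41987 + (-1 - 1*(-2899)))/(-35212) = (-41987 + (-1 + 2899))*(-1/35212) = (-41987 + 2898)*(-1/35212) = -39089*(-1/35212) = 39089/35212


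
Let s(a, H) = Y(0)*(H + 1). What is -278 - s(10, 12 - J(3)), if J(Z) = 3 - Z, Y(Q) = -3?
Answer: -239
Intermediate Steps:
s(a, H) = -3 - 3*H (s(a, H) = -3*(H + 1) = -3*(1 + H) = -3 - 3*H)
-278 - s(10, 12 - J(3)) = -278 - (-3 - 3*(12 - (3 - 1*3))) = -278 - (-3 - 3*(12 - (3 - 3))) = -278 - (-3 - 3*(12 - 1*0)) = -278 - (-3 - 3*(12 + 0)) = -278 - (-3 - 3*12) = -278 - (-3 - 36) = -278 - 1*(-39) = -278 + 39 = -239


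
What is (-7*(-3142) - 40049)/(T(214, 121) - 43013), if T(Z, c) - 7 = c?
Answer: 3611/8577 ≈ 0.42101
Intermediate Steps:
T(Z, c) = 7 + c
(-7*(-3142) - 40049)/(T(214, 121) - 43013) = (-7*(-3142) - 40049)/((7 + 121) - 43013) = (21994 - 40049)/(128 - 43013) = -18055/(-42885) = -18055*(-1/42885) = 3611/8577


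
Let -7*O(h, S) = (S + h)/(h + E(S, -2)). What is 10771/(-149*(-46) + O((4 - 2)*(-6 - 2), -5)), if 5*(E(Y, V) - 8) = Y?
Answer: 32313/20561 ≈ 1.5716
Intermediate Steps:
E(Y, V) = 8 + Y/5
O(h, S) = -(S + h)/(7*(8 + h + S/5)) (O(h, S) = -(S + h)/(7*(h + (8 + S/5))) = -(S + h)/(7*(8 + h + S/5)))
10771/(-149*(-46) + O((4 - 2)*(-6 - 2), -5)) = 10771/(-149*(-46) + 5*(-1*(-5) - (4 - 2)*(-6 - 2))/(7*(40 - 5 + 5*((4 - 2)*(-6 - 2))))) = 10771/(6854 + 5*(5 - 2*(-8))/(7*(40 - 5 + 5*(2*(-8))))) = 10771/(6854 + 5*(5 - 1*(-16))/(7*(40 - 5 + 5*(-16)))) = 10771/(6854 + 5*(5 + 16)/(7*(40 - 5 - 80))) = 10771/(6854 + (5/7)*21/(-45)) = 10771/(6854 + (5/7)*(-1/45)*21) = 10771/(6854 - 1/3) = 10771/(20561/3) = 10771*(3/20561) = 32313/20561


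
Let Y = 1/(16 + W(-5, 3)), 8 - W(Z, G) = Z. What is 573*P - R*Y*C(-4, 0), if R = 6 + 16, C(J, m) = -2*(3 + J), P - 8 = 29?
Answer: 614785/29 ≈ 21199.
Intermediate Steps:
P = 37 (P = 8 + 29 = 37)
W(Z, G) = 8 - Z
C(J, m) = -6 - 2*J
Y = 1/29 (Y = 1/(16 + (8 - 1*(-5))) = 1/(16 + (8 + 5)) = 1/(16 + 13) = 1/29 ≈ 0.034483)
R = 22
573*P - R*Y*C(-4, 0) = 573*37 - 22*(1/29)*(-6 - 2*(-4)) = 21201 - 22*(-6 + 8)/29 = 21201 - 22*2/29 = 21201 - 1*44/29 = 21201 - 44/29 = 614785/29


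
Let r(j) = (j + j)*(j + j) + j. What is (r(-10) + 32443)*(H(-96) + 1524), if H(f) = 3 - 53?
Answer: 48395842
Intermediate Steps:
H(f) = -50
r(j) = j + 4*j² (r(j) = (2*j)*(2*j) + j = 4*j² + j = j + 4*j²)
(r(-10) + 32443)*(H(-96) + 1524) = (-10*(1 + 4*(-10)) + 32443)*(-50 + 1524) = (-10*(1 - 40) + 32443)*1474 = (-10*(-39) + 32443)*1474 = (390 + 32443)*1474 = 32833*1474 = 48395842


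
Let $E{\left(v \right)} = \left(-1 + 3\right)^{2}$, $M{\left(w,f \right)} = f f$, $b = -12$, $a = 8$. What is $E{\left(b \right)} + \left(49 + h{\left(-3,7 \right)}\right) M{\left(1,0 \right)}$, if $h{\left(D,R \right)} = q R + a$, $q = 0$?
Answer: $4$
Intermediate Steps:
$h{\left(D,R \right)} = 8$ ($h{\left(D,R \right)} = 0 R + 8 = 0 + 8 = 8$)
$M{\left(w,f \right)} = f^{2}$
$E{\left(v \right)} = 4$ ($E{\left(v \right)} = 2^{2} = 4$)
$E{\left(b \right)} + \left(49 + h{\left(-3,7 \right)}\right) M{\left(1,0 \right)} = 4 + \left(49 + 8\right) 0^{2} = 4 + 57 \cdot 0 = 4 + 0 = 4$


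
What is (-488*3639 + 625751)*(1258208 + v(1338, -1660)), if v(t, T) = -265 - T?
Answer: -1448645477843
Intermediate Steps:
(-488*3639 + 625751)*(1258208 + v(1338, -1660)) = (-488*3639 + 625751)*(1258208 + (-265 - 1*(-1660))) = (-1775832 + 625751)*(1258208 + (-265 + 1660)) = -1150081*(1258208 + 1395) = -1150081*1259603 = -1448645477843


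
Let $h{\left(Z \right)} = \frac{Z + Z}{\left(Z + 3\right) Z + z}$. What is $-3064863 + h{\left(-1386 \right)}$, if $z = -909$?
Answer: $- \frac{652451100611}{212881} \approx -3.0649 \cdot 10^{6}$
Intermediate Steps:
$h{\left(Z \right)} = \frac{2 Z}{-909 + Z \left(3 + Z\right)}$ ($h{\left(Z \right)} = \frac{Z + Z}{\left(Z + 3\right) Z - 909} = \frac{2 Z}{\left(3 + Z\right) Z - 909} = \frac{2 Z}{Z \left(3 + Z\right) - 909} = \frac{2 Z}{-909 + Z \left(3 + Z\right)}$)
$-3064863 + h{\left(-1386 \right)} = -3064863 + 2 \left(-1386\right) \frac{1}{-909 + \left(-1386\right)^{2} + 3 \left(-1386\right)} = -3064863 + 2 \left(-1386\right) \frac{1}{-909 + 1920996 - 4158} = -3064863 + 2 \left(-1386\right) \frac{1}{1915929} = -3064863 - \frac{308}{212881} = - \frac{652451100611}{212881}$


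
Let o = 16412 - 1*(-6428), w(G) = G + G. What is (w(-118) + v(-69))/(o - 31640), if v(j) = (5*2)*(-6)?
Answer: 37/1100 ≈ 0.033636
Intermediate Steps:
w(G) = 2*G
o = 22840 (o = 16412 + 6428 = 22840)
v(j) = -60 (v(j) = 10*(-6) = -60)
(w(-118) + v(-69))/(o - 31640) = (2*(-118) - 60)/(22840 - 31640) = (-236 - 60)/(-8800) = -296*(-1/8800) = 37/1100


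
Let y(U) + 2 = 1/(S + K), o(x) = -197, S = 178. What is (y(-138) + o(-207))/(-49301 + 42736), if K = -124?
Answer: 2149/70902 ≈ 0.030309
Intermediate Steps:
y(U) = -107/54 (y(U) = -2 + 1/(178 - 124) = -2 + 1/54 = -107/54)
(y(-138) + o(-207))/(-49301 + 42736) = (-107/54 - 197)/(-49301 + 42736) = -10745/54/(-6565) = -10745/54*(-1/6565) = 2149/70902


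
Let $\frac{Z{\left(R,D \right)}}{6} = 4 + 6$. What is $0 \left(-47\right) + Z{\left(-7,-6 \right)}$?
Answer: $60$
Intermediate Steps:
$Z{\left(R,D \right)} = 60$ ($Z{\left(R,D \right)} = 6 \left(4 + 6\right) = 6 \cdot 10 = 60$)
$0 \left(-47\right) + Z{\left(-7,-6 \right)} = 0 \left(-47\right) + 60 = 0 + 60 = 60$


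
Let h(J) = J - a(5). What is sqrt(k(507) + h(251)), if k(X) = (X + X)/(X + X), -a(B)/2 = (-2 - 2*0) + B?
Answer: sqrt(258) ≈ 16.062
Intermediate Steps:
a(B) = 4 - 2*B (a(B) = -2*((-2 - 2*0) + B) = -2*((-2 + 0) + B) = -2*(-2 + B) = 4 - 2*B)
k(X) = 1 (k(X) = (2*X)/((2*X)) = (2*X)*(1/(2*X)) = 1)
h(J) = 6 + J (h(J) = J - (4 - 2*5) = J - (4 - 10) = J - 1*(-6) = J + 6 = 6 + J)
sqrt(k(507) + h(251)) = sqrt(1 + (6 + 251)) = sqrt(1 + 257) = sqrt(258)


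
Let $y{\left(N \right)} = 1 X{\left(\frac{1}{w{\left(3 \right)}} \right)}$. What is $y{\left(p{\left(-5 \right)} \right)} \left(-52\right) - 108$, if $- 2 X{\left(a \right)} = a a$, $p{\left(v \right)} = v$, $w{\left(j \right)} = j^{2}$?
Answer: $- \frac{8722}{81} \approx -107.68$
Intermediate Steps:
$X{\left(a \right)} = - \frac{a^{2}}{2}$ ($X{\left(a \right)} = - \frac{a a}{2} = - \frac{a^{2}}{2}$)
$y{\left(N \right)} = - \frac{1}{162}$ ($y{\left(N \right)} = 1 \left(- \frac{\left(\frac{1}{3^{2}}\right)^{2}}{2}\right) = 1 \left(- \frac{\left(\frac{1}{9}\right)^{2}}{2}\right) = 1 \left(- \frac{1}{2 \cdot 81}\right) = 1 \left(\left(- \frac{1}{2}\right) \frac{1}{81}\right) = 1 \left(- \frac{1}{162}\right) = - \frac{1}{162}$)
$y{\left(p{\left(-5 \right)} \right)} \left(-52\right) - 108 = \left(- \frac{1}{162}\right) \left(-52\right) - 108 = \frac{26}{81} - 108 = - \frac{8722}{81}$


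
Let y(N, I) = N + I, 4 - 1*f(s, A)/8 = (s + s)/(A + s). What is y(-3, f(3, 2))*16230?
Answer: 314862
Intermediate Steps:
f(s, A) = 32 - 16*s/(A + s) (f(s, A) = 32 - 8*(s + s)/(A + s) = 32 - 8*2*s/(A + s) = 32 - 16*s/(A + s))
y(N, I) = I + N
y(-3, f(3, 2))*16230 = (16*(3 + 2*2)/(2 + 3) - 3)*16230 = (16*(3 + 4)/5 - 3)*16230 = (16*(⅕)*7 - 3)*16230 = (112/5 - 3)*16230 = (97/5)*16230 = 314862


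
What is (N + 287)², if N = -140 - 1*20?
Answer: 16129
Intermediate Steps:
N = -160 (N = -140 - 20 = -160)
(N + 287)² = (-160 + 287)² = 127² = 16129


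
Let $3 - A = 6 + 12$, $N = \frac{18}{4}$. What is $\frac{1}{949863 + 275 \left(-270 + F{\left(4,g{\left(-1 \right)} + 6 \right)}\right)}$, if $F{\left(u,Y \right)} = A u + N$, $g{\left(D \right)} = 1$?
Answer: $\frac{2}{1720701} \approx 1.1623 \cdot 10^{-6}$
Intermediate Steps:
$N = \frac{9}{2}$ ($N = 18 \cdot \frac{1}{4} = \frac{9}{2} \approx 4.5$)
$A = -15$ ($A = 3 - \left(6 + 12\right) = 3 - 18 = -15$)
$F{\left(u,Y \right)} = \frac{9}{2} - 15 u$ ($F{\left(u,Y \right)} = - 15 u + \frac{9}{2} = \frac{9}{2} - 15 u$)
$\frac{1}{949863 + 275 \left(-270 + F{\left(4,g{\left(-1 \right)} + 6 \right)}\right)} = \frac{1}{949863 + 275 \left(-270 + \left(\frac{9}{2} - 60\right)\right)} = \frac{1}{949863 + 275 \left(-270 - \frac{111}{2}\right)} = \frac{1}{949863 + 275 \left(- \frac{651}{2}\right)} = \frac{1}{949863 - \frac{179025}{2}} = \frac{1}{\frac{1720701}{2}} = \frac{2}{1720701}$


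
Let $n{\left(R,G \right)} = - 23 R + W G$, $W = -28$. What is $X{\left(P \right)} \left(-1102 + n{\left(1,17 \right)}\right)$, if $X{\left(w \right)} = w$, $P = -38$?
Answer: $60838$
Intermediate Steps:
$n{\left(R,G \right)} = - 28 G - 23 R$ ($n{\left(R,G \right)} = - 23 R - 28 G = - 28 G - 23 R$)
$X{\left(P \right)} \left(-1102 + n{\left(1,17 \right)}\right) = - 38 \left(-1102 - 499\right) = \left(-38\right) \left(-1601\right) = 60838$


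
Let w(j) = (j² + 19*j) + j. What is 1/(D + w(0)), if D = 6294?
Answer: 1/6294 ≈ 0.00015888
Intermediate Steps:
w(j) = j² + 20*j
1/(D + w(0)) = 1/(6294 + 0*(20 + 0)) = 1/(6294 + 0*20) = 1/(6294 + 0) = 1/6294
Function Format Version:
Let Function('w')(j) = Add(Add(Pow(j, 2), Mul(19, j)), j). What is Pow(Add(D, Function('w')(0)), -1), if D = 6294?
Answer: Rational(1, 6294) ≈ 0.00015888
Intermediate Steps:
Function('w')(j) = Add(Pow(j, 2), Mul(20, j))
Pow(Add(D, Function('w')(0)), -1) = Pow(Add(6294, Mul(0, Add(20, 0))), -1) = Pow(Add(6294, Mul(0, 20)), -1) = Pow(Add(6294, 0), -1) = Pow(6294, -1) = Rational(1, 6294)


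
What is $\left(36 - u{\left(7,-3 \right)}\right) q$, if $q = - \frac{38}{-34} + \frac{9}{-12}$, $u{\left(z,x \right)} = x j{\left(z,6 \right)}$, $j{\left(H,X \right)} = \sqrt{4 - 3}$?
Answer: $\frac{975}{68} \approx 14.338$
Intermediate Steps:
$j{\left(H,X \right)} = 1$ ($j{\left(H,X \right)} = \sqrt{1} = 1$)
$u{\left(z,x \right)} = x$ ($u{\left(z,x \right)} = x 1 = x$)
$q = \frac{25}{68}$ ($q = \left(-38\right) \left(- \frac{1}{34}\right) + 9 \left(- \frac{1}{12}\right) = \frac{19}{17} - \frac{3}{4} = \frac{25}{68} \approx 0.36765$)
$\left(36 - u{\left(7,-3 \right)}\right) q = \left(36 - -3\right) \frac{25}{68} = \left(36 + 3\right) \frac{25}{68} = 39 \cdot \frac{25}{68} = \frac{975}{68}$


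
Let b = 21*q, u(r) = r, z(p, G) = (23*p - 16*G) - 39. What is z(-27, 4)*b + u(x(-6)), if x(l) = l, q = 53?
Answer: -805818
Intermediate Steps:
z(p, G) = -39 - 16*G + 23*p (z(p, G) = (-16*G + 23*p) - 39 = -39 - 16*G + 23*p)
b = 1113 (b = 21*53 = 1113)
z(-27, 4)*b + u(x(-6)) = (-39 - 16*4 + 23*(-27))*1113 - 6 = (-39 - 64 - 621)*1113 - 6 = -724*1113 - 6 = -805812 - 6 = -805818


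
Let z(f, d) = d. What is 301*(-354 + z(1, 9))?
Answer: -103845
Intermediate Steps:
301*(-354 + z(1, 9)) = 301*(-354 + 9) = 301*(-345) = -103845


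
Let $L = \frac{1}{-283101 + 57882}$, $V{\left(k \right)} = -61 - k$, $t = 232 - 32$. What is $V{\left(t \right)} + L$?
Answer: $- \frac{58782160}{225219} \approx -261.0$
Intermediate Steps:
$t = 200$
$L = - \frac{1}{225219}$ ($L = \frac{1}{-225219} = - \frac{1}{225219} \approx -4.4401 \cdot 10^{-6}$)
$V{\left(t \right)} + L = \left(-61 - 200\right) - \frac{1}{225219} = -261 - \frac{1}{225219} = - \frac{58782160}{225219}$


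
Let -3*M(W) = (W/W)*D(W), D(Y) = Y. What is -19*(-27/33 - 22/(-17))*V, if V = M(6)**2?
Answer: -6764/187 ≈ -36.171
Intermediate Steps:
M(W) = -W/3 (M(W) = -W/W*W/3 = -W/3)
V = 4 (V = (-1/3*6)**2 = (-2)**2 = 4)
-19*(-27/33 - 22/(-17))*V = -19*(-27/33 - 22/(-17))*4 = -19*(-27*1/33 - 22*(-1/17))*4 = -19*(-9/11 + 22/17)*4 = -19*(89/187)*4 = -1691*4/187 = -1*6764/187 = -6764/187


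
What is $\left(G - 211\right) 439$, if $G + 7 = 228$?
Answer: $4390$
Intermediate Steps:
$G = 221$ ($G = -7 + 228 = 221$)
$\left(G - 211\right) 439 = \left(221 - 211\right) 439 = 10 \cdot 439 = 4390$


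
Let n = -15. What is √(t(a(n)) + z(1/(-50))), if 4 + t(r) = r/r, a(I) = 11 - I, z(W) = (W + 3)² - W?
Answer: 3*√1639/50 ≈ 2.4291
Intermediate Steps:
z(W) = (3 + W)² - W
t(r) = -3 (t(r) = -4 + r/r = -4 + 1 = -3)
√(t(a(n)) + z(1/(-50))) = √(-3 + ((3 + 1/(-50))² - 1/(-50))) = √(-3 + ((3 - 1/50)² - 1*(-1/50))) = √(-3 + ((149/50)² + 1/50)) = √(-3 + (22201/2500 + 1/50)) = √(-3 + 22251/2500) = √(14751/2500) = 3*√1639/50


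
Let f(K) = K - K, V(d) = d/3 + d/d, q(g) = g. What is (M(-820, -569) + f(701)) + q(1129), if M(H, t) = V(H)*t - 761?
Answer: 465977/3 ≈ 1.5533e+5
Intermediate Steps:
V(d) = 1 + d/3 (V(d) = d*(⅓) + 1 = d/3 + 1 = 1 + d/3)
M(H, t) = -761 + t*(1 + H/3) (M(H, t) = (1 + H/3)*t - 761 = t*(1 + H/3) - 761 = -761 + t*(1 + H/3))
f(K) = 0
(M(-820, -569) + f(701)) + q(1129) = ((-761 + (⅓)*(-569)*(3 - 820)) + 0) + 1129 = ((-761 + (⅓)*(-569)*(-817)) + 0) + 1129 = ((-761 + 464873/3) + 0) + 1129 = (462590/3 + 0) + 1129 = 462590/3 + 1129 = 465977/3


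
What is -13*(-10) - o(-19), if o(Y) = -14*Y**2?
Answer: 5184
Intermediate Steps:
-13*(-10) - o(-19) = -13*(-10) - (-14)*(-19)**2 = 130 - (-14)*361 = 130 - 1*(-5054) = 130 + 5054 = 5184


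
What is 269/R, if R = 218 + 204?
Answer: 269/422 ≈ 0.63744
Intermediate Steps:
R = 422
269/R = 269/422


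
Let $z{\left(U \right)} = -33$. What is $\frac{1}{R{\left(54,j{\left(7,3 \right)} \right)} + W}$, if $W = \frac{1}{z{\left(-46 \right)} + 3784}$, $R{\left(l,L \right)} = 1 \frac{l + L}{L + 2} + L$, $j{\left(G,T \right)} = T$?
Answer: $\frac{18755}{270077} \approx 0.069443$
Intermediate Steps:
$R{\left(l,L \right)} = L + \frac{L + l}{2 + L}$ ($R{\left(l,L \right)} = 1 \frac{L + l}{2 + L} + L = \frac{L + l}{2 + L} + L = L + \frac{L + l}{2 + L}$)
$W = \frac{1}{3751}$ ($W = \frac{1}{-33 + 3784} = \frac{1}{3751} \approx 0.0002666$)
$\frac{1}{R{\left(54,j{\left(7,3 \right)} \right)} + W} = \frac{1}{\frac{54 + 3^{2} + 3 \cdot 3}{2 + 3} + \frac{1}{3751}} = \frac{1}{\frac{54 + 9 + 9}{5} + \frac{1}{3751}} = \frac{1}{\frac{1}{5} \cdot 72 + \frac{1}{3751}} = \frac{1}{\frac{72}{5} + \frac{1}{3751}} = \frac{1}{\frac{270077}{18755}} = \frac{18755}{270077}$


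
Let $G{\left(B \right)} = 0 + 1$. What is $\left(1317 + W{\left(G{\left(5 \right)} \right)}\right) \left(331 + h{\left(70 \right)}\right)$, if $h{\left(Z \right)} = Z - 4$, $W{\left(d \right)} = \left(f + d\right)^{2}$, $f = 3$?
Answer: $529201$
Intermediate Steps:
$G{\left(B \right)} = 1$
$W{\left(d \right)} = \left(3 + d\right)^{2}$
$h{\left(Z \right)} = -4 + Z$
$\left(1317 + W{\left(G{\left(5 \right)} \right)}\right) \left(331 + h{\left(70 \right)}\right) = \left(1317 + \left(3 + 1\right)^{2}\right) \left(331 + \left(-4 + 70\right)\right) = \left(1317 + 4^{2}\right) \left(331 + 66\right) = \left(1317 + 16\right) 397 = 1333 \cdot 397 = 529201$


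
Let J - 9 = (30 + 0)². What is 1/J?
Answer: 1/909 ≈ 0.0011001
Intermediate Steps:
J = 909 (J = 9 + (30 + 0)² = 9 + 30² = 9 + 900 = 909)
1/J = 1/909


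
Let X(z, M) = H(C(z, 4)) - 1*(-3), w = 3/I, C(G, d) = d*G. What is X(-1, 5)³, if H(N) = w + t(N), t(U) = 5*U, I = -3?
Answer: -5832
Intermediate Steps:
C(G, d) = G*d
w = -1 (w = 3/(-3) = 3*(-⅓) = -1)
H(N) = -1 + 5*N
X(z, M) = 2 + 20*z (X(z, M) = (-1 + 5*(z*4)) - 1*(-3) = (-1 + 5*(4*z)) + 3 = (-1 + 20*z) + 3 = 2 + 20*z)
X(-1, 5)³ = (2 + 20*(-1))³ = (2 - 20)³ = (-18)³ = -5832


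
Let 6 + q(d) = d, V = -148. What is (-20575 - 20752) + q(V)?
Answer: -41481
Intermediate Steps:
q(d) = -6 + d
(-20575 - 20752) + q(V) = (-20575 - 20752) + (-6 - 148) = -41327 - 154 = -41481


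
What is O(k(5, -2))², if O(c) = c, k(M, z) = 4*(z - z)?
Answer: 0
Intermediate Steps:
k(M, z) = 0 (k(M, z) = 4*0 = 0)
O(k(5, -2))² = 0² = 0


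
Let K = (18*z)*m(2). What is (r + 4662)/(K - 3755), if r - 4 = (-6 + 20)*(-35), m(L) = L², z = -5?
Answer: -4176/4115 ≈ -1.0148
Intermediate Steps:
K = -360 (K = (18*(-5))*2² = -90*4 = -360)
r = -486 (r = 4 + (-6 + 20)*(-35) = 4 + 14*(-35) = 4 - 490 = -486)
(r + 4662)/(K - 3755) = (-486 + 4662)/(-360 - 3755) = 4176/(-4115) = 4176*(-1/4115) = -4176/4115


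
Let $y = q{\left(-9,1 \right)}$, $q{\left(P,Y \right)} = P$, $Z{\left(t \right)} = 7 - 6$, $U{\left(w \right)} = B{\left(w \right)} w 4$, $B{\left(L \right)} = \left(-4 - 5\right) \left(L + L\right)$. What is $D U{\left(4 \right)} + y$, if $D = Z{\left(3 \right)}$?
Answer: $-1161$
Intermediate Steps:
$B{\left(L \right)} = - 18 L$ ($B{\left(L \right)} = - 9 \cdot 2 L = - 18 L$)
$U{\left(w \right)} = - 72 w^{2}$ ($U{\left(w \right)} = - 18 w w 4 = - 18 w^{2} \cdot 4 = - 72 w^{2}$)
$Z{\left(t \right)} = 1$ ($Z{\left(t \right)} = 7 - 6 = 1$)
$D = 1$
$y = -9$
$D U{\left(4 \right)} + y = 1 \left(- 72 \cdot 4^{2}\right) - 9 = 1 \left(\left(-72\right) 16\right) - 9 = 1 \left(-1152\right) - 9 = -1152 - 9 = -1161$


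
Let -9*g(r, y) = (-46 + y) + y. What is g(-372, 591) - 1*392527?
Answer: -3533879/9 ≈ -3.9265e+5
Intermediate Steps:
g(r, y) = 46/9 - 2*y/9 (g(r, y) = -((-46 + y) + y)/9 = -(-46 + 2*y)/9 = 46/9 - 2*y/9)
g(-372, 591) - 1*392527 = (46/9 - 2/9*591) - 1*392527 = (46/9 - 394/3) - 392527 = -1136/9 - 392527 = -3533879/9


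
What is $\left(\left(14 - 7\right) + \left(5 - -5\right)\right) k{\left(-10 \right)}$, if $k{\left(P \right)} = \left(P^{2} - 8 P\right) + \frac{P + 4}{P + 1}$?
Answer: $\frac{9214}{3} \approx 3071.3$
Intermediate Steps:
$k{\left(P \right)} = P^{2} - 8 P + \frac{4 + P}{1 + P}$ ($k{\left(P \right)} = \left(P^{2} - 8 P\right) + \frac{4 + P}{1 + P} = P^{2} - 8 P + \frac{4 + P}{1 + P}$)
$\left(\left(14 - 7\right) + \left(5 - -5\right)\right) k{\left(-10 \right)} = \left(\left(14 - 7\right) + \left(5 - -5\right)\right) \frac{4 + \left(-10\right)^{3} - -70 - 7 \left(-10\right)^{2}}{1 - 10} = \left(7 + \left(5 + 5\right)\right) \frac{4 - 1000 + 70 - 700}{-9} = \left(7 + 10\right) \left(- \frac{4 - 1000 + 70 - 700}{9}\right) = 17 \left(\left(- \frac{1}{9}\right) \left(-1626\right)\right) = 17 \cdot \frac{542}{3} = \frac{9214}{3}$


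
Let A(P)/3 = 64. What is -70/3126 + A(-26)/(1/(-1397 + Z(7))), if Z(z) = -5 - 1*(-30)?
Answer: -411731747/1563 ≈ -2.6342e+5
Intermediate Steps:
Z(z) = 25 (Z(z) = -5 + 30 = 25)
A(P) = 192 (A(P) = 3*64 = 192)
-70/3126 + A(-26)/(1/(-1397 + Z(7))) = -70/3126 + 192/(1/(-1397 + 25)) = -70*1/3126 + 192/(1/(-1372)) = -35/1563 + 192/(-1/1372) = -35/1563 + 192*(-1372) = -35/1563 - 263424 = -411731747/1563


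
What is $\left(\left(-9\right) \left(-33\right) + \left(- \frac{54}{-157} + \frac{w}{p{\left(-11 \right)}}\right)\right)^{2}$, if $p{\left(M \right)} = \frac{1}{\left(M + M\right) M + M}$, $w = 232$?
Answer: $\frac{71582209233129}{24649} \approx 2.9041 \cdot 10^{9}$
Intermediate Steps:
$p{\left(M \right)} = \frac{1}{M + 2 M^{2}}$ ($p{\left(M \right)} = \frac{1}{2 M M + M} = \frac{1}{2 M^{2} + M} = \frac{1}{M + 2 M^{2}}$)
$\left(\left(-9\right) \left(-33\right) + \left(- \frac{54}{-157} + \frac{w}{p{\left(-11 \right)}}\right)\right)^{2} = \left(\left(-9\right) \left(-33\right) + \left(- \frac{54}{-157} + \frac{232}{\frac{1}{-11} \frac{1}{1 + 2 \left(-11\right)}}\right)\right)^{2} = \left(297 - \left(- \frac{54}{157} - \frac{232}{\left(- \frac{1}{11}\right) \frac{1}{1 - 22}}\right)\right)^{2} = \left(297 + \left(\frac{54}{157} + \frac{232}{\left(- \frac{1}{11}\right) \frac{1}{-21}}\right)\right)^{2} = \left(297 + \left(\frac{54}{157} + \frac{232}{\left(- \frac{1}{11}\right) \left(- \frac{1}{21}\right)}\right)\right)^{2} = \left(297 + \left(\frac{54}{157} + 232 \frac{1}{\frac{1}{231}}\right)\right)^{2} = \left(297 + \left(\frac{54}{157} + 232 \cdot 231\right)\right)^{2} = \left(297 + \left(\frac{54}{157} + 53592\right)\right)^{2} = \left(297 + \frac{8413998}{157}\right)^{2} = \left(\frac{8460627}{157}\right)^{2} = \frac{71582209233129}{24649}$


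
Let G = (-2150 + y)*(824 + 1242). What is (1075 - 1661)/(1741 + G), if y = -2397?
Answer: 586/9392361 ≈ 6.2391e-5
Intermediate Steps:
G = -9394102 (G = (-2150 - 2397)*(824 + 1242) = -4547*2066 = -9394102)
(1075 - 1661)/(1741 + G) = (1075 - 1661)/(1741 - 9394102) = -586/(-9392361) = -586*(-1/9392361) = 586/9392361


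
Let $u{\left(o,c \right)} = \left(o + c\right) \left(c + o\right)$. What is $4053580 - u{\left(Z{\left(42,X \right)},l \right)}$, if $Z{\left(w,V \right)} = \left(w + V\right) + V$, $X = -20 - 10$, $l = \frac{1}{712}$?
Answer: $\frac{2054773835295}{506944} \approx 4.0533 \cdot 10^{6}$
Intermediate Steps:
$l = \frac{1}{712} \approx 0.0014045$
$X = -30$
$Z{\left(w,V \right)} = w + 2 V$ ($Z{\left(w,V \right)} = \left(V + w\right) + V = w + 2 V$)
$u{\left(o,c \right)} = \left(c + o\right)^{2}$ ($u{\left(o,c \right)} = \left(c + o\right) \left(c + o\right) = \left(c + o\right)^{2}$)
$4053580 - u{\left(Z{\left(42,X \right)},l \right)} = 4053580 - \left(\frac{1}{712} + \left(42 + 2 \left(-30\right)\right)\right)^{2} = 4053580 - \left(\frac{1}{712} + \left(42 - 60\right)\right)^{2} = 4053580 - \left(\frac{1}{712} - 18\right)^{2} = 4053580 - \left(- \frac{12815}{712}\right)^{2} = 4053580 - \frac{164224225}{506944} = \frac{2054773835295}{506944}$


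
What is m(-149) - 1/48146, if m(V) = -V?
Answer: 7173753/48146 ≈ 149.00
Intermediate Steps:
m(-149) - 1/48146 = -1*(-149) - 1/48146 = 149 - 1*1/48146 = 149 - 1/48146 = 7173753/48146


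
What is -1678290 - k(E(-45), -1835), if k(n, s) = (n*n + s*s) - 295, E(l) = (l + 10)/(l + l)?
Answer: -1634651329/324 ≈ -5.0452e+6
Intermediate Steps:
E(l) = (10 + l)/(2*l) (E(l) = (10 + l)/((2*l)) = (10 + l)*(1/(2*l)) = (10 + l)/(2*l))
k(n, s) = -295 + n² + s² (k(n, s) = (n² + s²) - 295 = -295 + n² + s²)
-1678290 - k(E(-45), -1835) = -1678290 - (-295 + ((½)*(10 - 45)/(-45))² + (-1835)²) = -1678290 - (-295 + ((½)*(-1/45)*(-35))² + 3367225) = -1678290 - (-295 + (7/18)² + 3367225) = -1678290 - (-295 + 49/324 + 3367225) = -1678290 - 1*1090885369/324 = -1678290 - 1090885369/324 = -1634651329/324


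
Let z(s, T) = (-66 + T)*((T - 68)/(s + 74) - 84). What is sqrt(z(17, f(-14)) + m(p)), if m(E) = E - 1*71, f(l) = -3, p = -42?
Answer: 2*sqrt(11876683)/91 ≈ 75.742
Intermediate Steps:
z(s, T) = (-84 + (-68 + T)/(74 + s))*(-66 + T) (z(s, T) = (-66 + T)*((-68 + T)/(74 + s) - 84) = (-66 + T)*(-84 + (-68 + T)/(74 + s)) = (-84 + (-68 + T)/(74 + s))*(-66 + T))
m(E) = -71 + E (m(E) = E - 71 = -71 + E)
sqrt(z(17, f(-14)) + m(p)) = sqrt((414744 + (-3)**2 - 6350*(-3) + 5544*17 - 84*(-3)*17)/(74 + 17) + (-71 - 42)) = sqrt((414744 + 9 + 19050 + 94248 + 4284)/91 - 113) = sqrt((1/91)*532335 - 113) = sqrt(532335/91 - 113) = sqrt(522052/91) = 2*sqrt(11876683)/91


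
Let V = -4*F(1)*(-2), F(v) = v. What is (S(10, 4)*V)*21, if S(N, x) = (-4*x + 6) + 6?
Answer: -672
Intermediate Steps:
S(N, x) = 12 - 4*x (S(N, x) = (6 - 4*x) + 6 = 12 - 4*x)
V = 8 (V = -4*1*(-2) = -4*(-2) = 8)
(S(10, 4)*V)*21 = ((12 - 4*4)*8)*21 = ((12 - 16)*8)*21 = -4*8*21 = -32*21 = -672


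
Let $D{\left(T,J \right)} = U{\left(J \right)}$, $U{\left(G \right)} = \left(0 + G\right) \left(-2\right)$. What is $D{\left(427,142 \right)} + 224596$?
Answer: $224312$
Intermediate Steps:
$U{\left(G \right)} = - 2 G$ ($U{\left(G \right)} = G \left(-2\right) = - 2 G$)
$D{\left(T,J \right)} = - 2 J$
$D{\left(427,142 \right)} + 224596 = \left(-2\right) 142 + 224596 = -284 + 224596 = 224312$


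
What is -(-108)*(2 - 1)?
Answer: 108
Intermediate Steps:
-(-108)*(2 - 1) = -(-108) = -27*(-4) = 108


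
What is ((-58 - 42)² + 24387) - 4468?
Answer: 29919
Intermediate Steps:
((-58 - 42)² + 24387) - 4468 = ((-100)² + 24387) - 4468 = (10000 + 24387) - 4468 = 34387 - 4468 = 29919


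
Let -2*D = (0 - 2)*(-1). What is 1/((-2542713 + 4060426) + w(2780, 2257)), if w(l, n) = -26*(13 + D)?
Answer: 1/1517401 ≈ 6.5902e-7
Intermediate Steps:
D = -1 (D = -(0 - 2)*(-1)/2 = -(-1)*(-1) = -½*2 = -1)
w(l, n) = -312 (w(l, n) = -26*(13 - 1) = -26*12 = -312)
1/((-2542713 + 4060426) + w(2780, 2257)) = 1/((-2542713 + 4060426) - 312) = 1/(1517713 - 312) = 1/1517401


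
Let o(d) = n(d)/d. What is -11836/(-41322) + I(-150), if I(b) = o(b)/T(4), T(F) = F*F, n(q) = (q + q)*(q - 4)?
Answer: -1567225/82644 ≈ -18.964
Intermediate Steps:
n(q) = 2*q*(-4 + q) (n(q) = (2*q)*(-4 + q) = 2*q*(-4 + q))
T(F) = F²
o(d) = -8 + 2*d (o(d) = (2*d*(-4 + d))/d = -8 + 2*d)
I(b) = -½ + b/8 (I(b) = (-8 + 2*b)/(4²) = (-8 + 2*b)/16 = (-8 + 2*b)*(1/16) = -½ + b/8)
-11836/(-41322) + I(-150) = -11836/(-41322) + (-½ + (⅛)*(-150)) = -11836*(-1/41322) + (-½ - 75/4) = 5918/20661 - 77/4 = -1567225/82644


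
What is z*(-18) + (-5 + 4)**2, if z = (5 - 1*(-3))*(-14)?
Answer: 2017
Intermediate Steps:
z = -112 (z = (5 + 3)*(-14) = 8*(-14) = -112)
z*(-18) + (-5 + 4)**2 = -112*(-18) + (-5 + 4)**2 = 2016 + (-1)**2 = 2016 + 1 = 2017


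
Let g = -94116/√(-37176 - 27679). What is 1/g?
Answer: -I*√64855/94116 ≈ -0.0027059*I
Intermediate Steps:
g = 94116*I*√64855/64855 (g = -94116*(-I*√64855/64855) = -(-94116)*I*√64855/64855 = 94116*I*√64855/64855 ≈ 369.57*I)
1/g = 1/(94116*I*√64855/64855) = -I*√64855/94116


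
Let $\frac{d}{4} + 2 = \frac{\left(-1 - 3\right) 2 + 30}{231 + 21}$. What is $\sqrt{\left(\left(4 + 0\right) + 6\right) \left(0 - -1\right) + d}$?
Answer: $\frac{2 \sqrt{259}}{21} \approx 1.5327$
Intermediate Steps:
$d = - \frac{482}{63}$ ($d = -8 + 4 \frac{\left(-1 - 3\right) 2 + 30}{231 + 21} = -8 + 4 \frac{\left(-4\right) 2 + 30}{252} = -8 + 4 \left(-8 + 30\right) \frac{1}{252} = -8 + 4 \cdot 22 \cdot \frac{1}{252} = -8 + 4 \cdot \frac{11}{126} = -8 + \frac{22}{63} = - \frac{482}{63} \approx -7.6508$)
$\sqrt{\left(\left(4 + 0\right) + 6\right) \left(0 - -1\right) + d} = \sqrt{\left(\left(4 + 0\right) + 6\right) \left(0 - -1\right) - \frac{482}{63}} = \sqrt{\left(4 + 6\right) \left(0 + 1\right) - \frac{482}{63}} = \sqrt{10 \cdot 1 - \frac{482}{63}} = \sqrt{10 - \frac{482}{63}} = \sqrt{\frac{148}{63}} = \frac{2 \sqrt{259}}{21}$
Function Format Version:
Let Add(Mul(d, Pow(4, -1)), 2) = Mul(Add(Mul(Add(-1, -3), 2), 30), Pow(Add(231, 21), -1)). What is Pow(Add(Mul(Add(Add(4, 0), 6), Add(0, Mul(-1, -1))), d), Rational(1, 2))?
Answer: Mul(Rational(2, 21), Pow(259, Rational(1, 2))) ≈ 1.5327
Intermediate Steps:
d = Rational(-482, 63) (d = Add(-8, Mul(4, Mul(Add(Mul(Add(-1, -3), 2), 30), Pow(Add(231, 21), -1)))) = Add(-8, Mul(4, Mul(Add(Mul(-4, 2), 30), Pow(252, -1)))) = Add(-8, Mul(4, Mul(Add(-8, 30), Rational(1, 252)))) = Add(-8, Mul(4, Mul(22, Rational(1, 252)))) = Add(-8, Mul(4, Rational(11, 126))) = Add(-8, Rational(22, 63)) = Rational(-482, 63) ≈ -7.6508)
Pow(Add(Mul(Add(Add(4, 0), 6), Add(0, Mul(-1, -1))), d), Rational(1, 2)) = Pow(Add(Mul(Add(Add(4, 0), 6), Add(0, Mul(-1, -1))), Rational(-482, 63)), Rational(1, 2)) = Pow(Add(Mul(Add(4, 6), Add(0, 1)), Rational(-482, 63)), Rational(1, 2)) = Pow(Add(Mul(10, 1), Rational(-482, 63)), Rational(1, 2)) = Pow(Add(10, Rational(-482, 63)), Rational(1, 2)) = Pow(Rational(148, 63), Rational(1, 2)) = Mul(Rational(2, 21), Pow(259, Rational(1, 2)))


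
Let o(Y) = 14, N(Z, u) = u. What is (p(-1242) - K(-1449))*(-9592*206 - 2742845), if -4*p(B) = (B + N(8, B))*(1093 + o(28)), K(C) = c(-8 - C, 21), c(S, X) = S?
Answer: -3237123054782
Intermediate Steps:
K(C) = -8 - C
p(B) = -1107*B/2 (p(B) = -(B + B)*(1093 + 14)/4 = -2*B*1107/4 = -1107*B/2)
(p(-1242) - K(-1449))*(-9592*206 - 2742845) = (-1107/2*(-1242) - (-8 - 1*(-1449)))*(-9592*206 - 2742845) = (687447 - (-8 + 1449))*(-1975952 - 2742845) = (687447 - 1*1441)*(-4718797) = (687447 - 1441)*(-4718797) = 686006*(-4718797) = -3237123054782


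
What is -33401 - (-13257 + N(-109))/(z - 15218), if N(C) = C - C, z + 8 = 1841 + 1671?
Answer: -391272571/11714 ≈ -33402.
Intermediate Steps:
z = 3504 (z = -8 + (1841 + 1671) = -8 + 3512 = 3504)
N(C) = 0
-33401 - (-13257 + N(-109))/(z - 15218) = -33401 - (-13257 + 0)/(3504 - 15218) = -33401 - (-13257)/(-11714) = -33401 - (-13257)*(-1)/11714 = -33401 - 1*13257/11714 = -33401 - 13257/11714 = -391272571/11714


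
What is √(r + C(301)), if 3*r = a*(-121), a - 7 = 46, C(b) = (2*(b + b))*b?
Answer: √3242397/3 ≈ 600.22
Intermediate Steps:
C(b) = 4*b² (C(b) = (2*(2*b))*b = (4*b)*b = 4*b²)
a = 53 (a = 7 + 46 = 53)
r = -6413/3 (r = (53*(-121))/3 = (⅓)*(-6413) = -6413/3 ≈ -2137.7)
√(r + C(301)) = √(-6413/3 + 4*301²) = √(-6413/3 + 4*90601) = √(-6413/3 + 362404) = √(1080799/3) = √3242397/3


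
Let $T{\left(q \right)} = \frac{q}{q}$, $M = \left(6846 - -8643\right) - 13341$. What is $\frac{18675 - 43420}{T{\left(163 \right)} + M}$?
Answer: $- \frac{3535}{307} \approx -11.515$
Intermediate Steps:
$M = 2148$ ($M = \left(6846 + 8643\right) - 13341 = 15489 - 13341 = 2148$)
$T{\left(q \right)} = 1$
$\frac{18675 - 43420}{T{\left(163 \right)} + M} = \frac{18675 - 43420}{1 + 2148} = - \frac{24745}{2149} = \left(-24745\right) \frac{1}{2149} = - \frac{3535}{307}$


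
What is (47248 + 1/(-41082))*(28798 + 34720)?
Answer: 61645563517265/20541 ≈ 3.0011e+9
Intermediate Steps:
(47248 + 1/(-41082))*(28798 + 34720) = (47248 - 1/41082)*63518 = (1941042335/41082)*63518 = 61645563517265/20541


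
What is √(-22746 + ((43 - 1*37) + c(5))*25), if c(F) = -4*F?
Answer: 2*I*√5774 ≈ 151.97*I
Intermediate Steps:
√(-22746 + ((43 - 1*37) + c(5))*25) = √(-22746 + ((43 - 1*37) - 4*5)*25) = √(-22746 + ((43 - 37) - 20)*25) = √(-22746 + (6 - 20)*25) = √(-22746 - 14*25) = √(-22746 - 350) = √(-23096) = 2*I*√5774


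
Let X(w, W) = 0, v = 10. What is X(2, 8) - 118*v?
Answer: -1180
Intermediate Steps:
X(2, 8) - 118*v = 0 - 118*10 = 0 - 1180 = -1180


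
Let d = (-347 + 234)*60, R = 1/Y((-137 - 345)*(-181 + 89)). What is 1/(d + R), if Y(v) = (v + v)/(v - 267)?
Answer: -88688/601260563 ≈ -0.00014750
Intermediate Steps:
Y(v) = 2*v/(-267 + v) (Y(v) = (2*v)/(-267 + v) = 2*v/(-267 + v))
R = 44077/88688 (R = 1/(2*((-137 - 345)*(-181 + 89))/(-267 + (-137 - 345)*(-181 + 89))) = 1/(2*(-482*(-92))/(-267 - 482*(-92))) = 1/(2*44344/(-267 + 44344)) = 1/(2*44344/44077) = 1/(2*44344*(1/44077)) = 1/(88688/44077) = 44077/88688 ≈ 0.49699)
d = -6780 (d = -113*60 = -6780)
1/(d + R) = 1/(-6780 + 44077/88688) = 1/(-601260563/88688) = -88688/601260563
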